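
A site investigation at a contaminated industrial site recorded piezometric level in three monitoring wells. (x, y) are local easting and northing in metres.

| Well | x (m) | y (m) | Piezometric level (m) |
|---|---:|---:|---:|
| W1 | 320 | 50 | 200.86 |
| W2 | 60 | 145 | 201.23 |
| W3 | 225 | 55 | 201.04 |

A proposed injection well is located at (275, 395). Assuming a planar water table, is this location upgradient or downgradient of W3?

downgradient

Taking W1 as reference: W2−W1 = (-260, 95, +0.37); W3−W1 = (-95, 5, +0.18).
Determinant of the coordinate differences = (-260)·5 − (-95)·95 = 7725.
∂h/∂x = [(+0.37)·5 − (+0.18)·95] / 7725 = -0.001974
∂h/∂y = [(-260)·(+0.18) − (-95)·(+0.37)] / 7725 = -0.001508
Head at (275, 395) = 200.86 + (-0.001974)·(-45) + (-0.001508)·(345) = 200.43 m.
That is lower than the 201.04 m at W3, so the point is downgradient.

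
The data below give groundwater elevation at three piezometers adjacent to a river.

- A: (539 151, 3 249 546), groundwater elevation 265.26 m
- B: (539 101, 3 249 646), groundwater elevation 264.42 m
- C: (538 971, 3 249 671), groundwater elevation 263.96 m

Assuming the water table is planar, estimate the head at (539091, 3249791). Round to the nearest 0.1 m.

263.3 m

Differences from A: to B (Δx, Δy, Δh) = (-50, 100, -0.84); to C = (-180, 125, -1.30).
Solve a·Δx + b·Δy = Δh: det = (-50)·125 − (-180)·100 = 11750.
∂h/∂x = [(-0.84)·125 − (-1.30)·100] / 11750 = +0.002128
∂h/∂y = [(-50)·(-1.30) − (-180)·(-0.84)] / 11750 = -0.007336
h(539091, 3249791) = 265.26 + (+0.002128)·(-60) + (-0.007336)·(245) = 265.26 -0.128 -1.797 = 263.335 m.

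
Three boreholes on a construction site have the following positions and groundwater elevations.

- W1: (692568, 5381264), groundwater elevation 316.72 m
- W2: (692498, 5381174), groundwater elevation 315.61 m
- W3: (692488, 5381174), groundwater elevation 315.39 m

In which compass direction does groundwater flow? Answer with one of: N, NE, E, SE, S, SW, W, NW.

Taking W1 as reference: W2−W1 = (-70, -90, -1.11); W3−W1 = (-80, -90, -1.33).
Determinant of the coordinate differences = (-70)·(-90) − (-80)·(-90) = -900.
∂h/∂x = [(-1.11)·(-90) − (-1.33)·(-90)] / -900 = +0.02200
∂h/∂y = [(-70)·(-1.33) − (-80)·(-1.11)] / -900 = -0.004778
Flow = −∇h = (-0.02200 east, +0.004778 north), which points west.

W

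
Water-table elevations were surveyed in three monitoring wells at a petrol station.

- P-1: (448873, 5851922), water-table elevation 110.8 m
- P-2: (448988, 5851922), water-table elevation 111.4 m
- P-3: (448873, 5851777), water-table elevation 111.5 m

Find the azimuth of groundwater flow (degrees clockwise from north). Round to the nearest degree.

313°

∂h/∂x = (111.4 − 110.8) / (448988 − 448873) = +0.005217
∂h/∂y = (111.5 − 110.8) / (5851777 − 5851922) = -0.004828
Flow direction (−∇h) has components (-0.005217 E, +0.004828 N).
Azimuth = atan2(E, N) = atan2(-0.005217, +0.004828) = 312.8° ≈ 313°.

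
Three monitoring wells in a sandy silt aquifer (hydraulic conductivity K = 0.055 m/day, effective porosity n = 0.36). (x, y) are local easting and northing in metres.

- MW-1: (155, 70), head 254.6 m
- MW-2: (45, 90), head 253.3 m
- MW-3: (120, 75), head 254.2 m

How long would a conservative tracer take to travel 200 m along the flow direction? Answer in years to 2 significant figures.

Differences from MW-1: to MW-2 (Δx, Δy, Δh) = (-110, 20, -1.3); to MW-3 = (-35, 5, -0.4).
Determinant of the coordinate differences = (-110)·5 − (-35)·20 = 150.
∂h/∂x = [(-1.3)·5 − (-0.4)·20] / 150 = +0.01000
∂h/∂y = [(-110)·(-0.4) − (-35)·(-1.3)] / 150 = -0.010000
|∇h| = √(0.01000² + -0.010000²) = 0.01414
Seepage velocity v = K·i/n = 0.055 × 0.01414 / 0.36 = 0.00216 m/day.
t = 200 / 0.00216 = 9.259e+04 days = 253 years.

250 years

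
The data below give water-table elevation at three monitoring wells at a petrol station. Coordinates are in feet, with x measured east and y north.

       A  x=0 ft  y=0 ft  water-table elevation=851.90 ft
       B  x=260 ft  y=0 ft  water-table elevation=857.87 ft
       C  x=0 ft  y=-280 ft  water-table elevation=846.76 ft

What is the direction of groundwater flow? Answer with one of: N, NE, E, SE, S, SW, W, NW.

∂h/∂x = (857.87 − 851.90) / (260 − 0) = +0.02296
∂h/∂y = (846.76 − 851.90) / (-280 − 0) = +0.01836
Flow = −∇h = (-0.02296 east, -0.01836 north), which points southwest.

SW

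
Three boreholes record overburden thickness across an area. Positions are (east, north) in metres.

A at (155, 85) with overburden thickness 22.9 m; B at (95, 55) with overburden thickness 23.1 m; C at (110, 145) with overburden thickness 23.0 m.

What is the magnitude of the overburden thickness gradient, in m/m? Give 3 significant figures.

0.00309 m/m

Taking A as reference: B−A = (-60, -30, +0.2); C−A = (-45, 60, +0.1).
Determinant of the coordinate differences = (-60)·60 − (-45)·(-30) = -4950.
∂d/∂x = [(+0.2)·60 − (+0.1)·(-30)] / -4950 = -0.003030
∂d/∂y = [(-60)·(+0.1) − (-45)·(+0.2)] / -4950 = -0.0006061
|∇f| = √(-0.003030² + -0.0006061²) = 0.00309 m/m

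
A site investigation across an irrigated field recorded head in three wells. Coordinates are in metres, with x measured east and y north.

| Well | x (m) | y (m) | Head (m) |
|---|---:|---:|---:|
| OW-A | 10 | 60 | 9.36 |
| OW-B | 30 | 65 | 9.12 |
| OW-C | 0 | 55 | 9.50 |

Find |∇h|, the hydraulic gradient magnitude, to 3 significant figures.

Three-point gradient (reference OW-A): Δ to OW-B = (20, 5, -0.24), Δ to OW-C = (-10, -5, +0.14).
∂h/∂x = -0.010000, ∂h/∂y = -0.008000 (det = -50).
|∇h| = √(-0.010000² + -0.008000²) = 0.01281

0.0128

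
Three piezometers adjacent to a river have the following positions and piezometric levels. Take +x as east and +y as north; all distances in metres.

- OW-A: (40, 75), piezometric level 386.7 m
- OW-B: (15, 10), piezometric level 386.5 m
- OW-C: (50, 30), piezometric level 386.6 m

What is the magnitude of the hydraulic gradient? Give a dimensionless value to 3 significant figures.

0.00290

Taking OW-A as reference: OW-B−OW-A = (-25, -65, -0.2); OW-C−OW-A = (10, -45, -0.1).
Determinant of the coordinate differences = (-25)·(-45) − 10·(-65) = 1775.
∂h/∂x = [(-0.2)·(-45) − (-0.1)·(-65)] / 1775 = +0.001408
∂h/∂y = [(-25)·(-0.1) − 10·(-0.2)] / 1775 = +0.002535
|∇h| = √(0.001408² + 0.002535²) = 0.0029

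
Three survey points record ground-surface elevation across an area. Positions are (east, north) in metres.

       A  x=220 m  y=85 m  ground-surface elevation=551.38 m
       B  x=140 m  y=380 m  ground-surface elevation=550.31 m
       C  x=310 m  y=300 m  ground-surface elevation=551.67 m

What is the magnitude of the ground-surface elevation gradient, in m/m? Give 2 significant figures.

Differences from A: to B (Δx, Δy, Δh) = (-80, 295, -1.07); to C = (90, 215, +0.29).
Determinant of the coordinate differences = (-80)·215 − 90·295 = -43750.
∂z/∂x = [(-1.07)·215 − (+0.29)·295] / -43750 = +0.007214
∂z/∂y = [(-80)·(+0.29) − 90·(-1.07)] / -43750 = -0.001671
|∇f| = √(0.007214² + -0.001671²) = 0.007405 m/m

0.0074 m/m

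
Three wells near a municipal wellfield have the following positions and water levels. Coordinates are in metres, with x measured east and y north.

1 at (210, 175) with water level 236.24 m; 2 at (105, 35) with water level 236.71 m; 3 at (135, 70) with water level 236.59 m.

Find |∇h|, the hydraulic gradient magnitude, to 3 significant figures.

Three-point gradient (reference 1): Δ to 2 = (-105, -140, +0.47), Δ to 3 = (-75, -105, +0.35).
∂h/∂x = -0.0006667, ∂h/∂y = -0.002857 (det = 525).
|∇h| = √(-0.0006667² + -0.002857²) = 0.002934

0.00293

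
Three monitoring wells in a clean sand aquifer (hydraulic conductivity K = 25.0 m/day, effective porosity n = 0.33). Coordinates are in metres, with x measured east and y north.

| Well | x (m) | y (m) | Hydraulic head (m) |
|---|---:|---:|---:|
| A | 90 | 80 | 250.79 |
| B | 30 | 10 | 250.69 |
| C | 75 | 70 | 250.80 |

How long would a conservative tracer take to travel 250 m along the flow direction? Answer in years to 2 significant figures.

Three-point gradient (reference A): Δ to B = (-60, -70, -0.10), Δ to C = (-15, -10, +0.01).
∂h/∂x = -0.003778, ∂h/∂y = +0.004667 (det = -450).
|∇h| = √(-0.003778² + 0.004667²) = 0.006005
Seepage velocity v = K·i/n = 25.0 × 0.006005 / 0.33 = 0.4549 m/day.
t = 250 / 0.4549 = 549.6 days = 1.5 years.

1.5 years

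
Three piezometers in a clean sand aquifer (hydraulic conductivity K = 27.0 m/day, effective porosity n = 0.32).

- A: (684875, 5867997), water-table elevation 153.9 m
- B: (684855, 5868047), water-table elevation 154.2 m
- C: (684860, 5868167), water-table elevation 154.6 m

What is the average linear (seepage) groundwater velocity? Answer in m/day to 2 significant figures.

With h = a·x + b·y + c and A as origin, the differences give:
  (-20)·a + 50·b = +0.3
  (-15)·a + 170·b = +0.7
Eliminate b (×170 and ×50, subtract): -2650·a = 16.00 → a = ∂h/∂x = -0.006038
Back-substitute: b = ∂h/∂y = +0.003585.
|∇h| = √(-0.006038² + 0.003585²) = 0.007022
Seepage velocity v = K·i/n = 27.0 × 0.007022 / 0.32 = 0.5925 m/day.

0.59 m/day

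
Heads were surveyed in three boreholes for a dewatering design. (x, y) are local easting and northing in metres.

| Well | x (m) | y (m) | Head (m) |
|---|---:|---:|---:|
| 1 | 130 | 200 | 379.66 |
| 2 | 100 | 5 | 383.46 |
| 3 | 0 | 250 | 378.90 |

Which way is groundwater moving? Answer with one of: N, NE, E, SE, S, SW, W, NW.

N

With h = a·x + b·y + c and 1 as origin, the differences give:
  (-30)·a + (-195)·b = +3.80
  (-130)·a + 50·b = -0.76
Eliminate b (×50 and ×(-195), subtract): -26850·a = 41.800 → a = ∂h/∂x = -0.001557
Back-substitute: b = ∂h/∂y = -0.01925.
Flow = −∇h = (+0.001557 east, +0.01925 north), which points north.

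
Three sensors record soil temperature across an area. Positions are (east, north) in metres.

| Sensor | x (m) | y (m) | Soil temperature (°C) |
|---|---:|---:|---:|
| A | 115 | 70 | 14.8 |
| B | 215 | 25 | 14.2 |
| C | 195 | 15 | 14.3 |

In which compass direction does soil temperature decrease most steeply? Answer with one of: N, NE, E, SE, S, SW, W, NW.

E

With T = a·x + b·y + c and A as origin, the differences give:
  100·a + (-45)·b = -0.6
  80·a + (-55)·b = -0.5
Eliminate b (×(-55) and ×(-45), subtract): -1900·a = 10.50 → a = ∂T/∂x = -0.005526
Back-substitute: b = ∂T/∂y = +0.001053.
Steepest decrease is along −∇f = (+0.005526 E, -0.001053 N) → east.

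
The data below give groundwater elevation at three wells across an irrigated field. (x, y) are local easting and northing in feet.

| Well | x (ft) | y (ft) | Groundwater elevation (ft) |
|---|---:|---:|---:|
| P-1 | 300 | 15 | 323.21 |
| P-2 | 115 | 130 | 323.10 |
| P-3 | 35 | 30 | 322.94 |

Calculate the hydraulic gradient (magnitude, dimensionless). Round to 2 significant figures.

With h = a·x + b·y + c and P-1 as origin, the differences give:
  (-185)·a + 115·b = -0.11
  (-265)·a + 15·b = -0.27
Eliminate b (×15 and ×115, subtract): 27700·a = 29.400 → a = ∂h/∂x = +0.001061
Back-substitute: b = ∂h/∂y = +0.0007509.
|∇h| = √(0.001061² + 0.0007509²) = 0.0013

0.0013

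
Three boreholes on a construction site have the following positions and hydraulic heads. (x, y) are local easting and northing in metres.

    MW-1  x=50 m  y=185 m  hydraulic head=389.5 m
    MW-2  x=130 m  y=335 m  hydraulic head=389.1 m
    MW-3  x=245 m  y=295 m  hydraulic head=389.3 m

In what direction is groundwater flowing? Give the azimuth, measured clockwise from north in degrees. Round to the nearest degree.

347°

With h = a·x + b·y + c and MW-1 as origin, the differences give:
  80·a + 150·b = -0.4
  195·a + 110·b = -0.2
Eliminate b (×110 and ×150, subtract): -20450·a = -14.00 → a = ∂h/∂x = +0.0006846
Back-substitute: b = ∂h/∂y = -0.003032.
Flow direction (−∇h) has components (-0.0006846 E, +0.003032 N).
Azimuth = atan2(E, N) = atan2(-0.0006846, +0.003032) = 347.3° ≈ 347°.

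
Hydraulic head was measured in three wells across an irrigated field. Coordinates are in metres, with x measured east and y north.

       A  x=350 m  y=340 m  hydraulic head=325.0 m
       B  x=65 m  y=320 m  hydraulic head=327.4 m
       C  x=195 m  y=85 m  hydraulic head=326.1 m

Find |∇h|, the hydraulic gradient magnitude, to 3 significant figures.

0.00852

With h = a·x + b·y + c and A as origin, the differences give:
  (-285)·a + (-20)·b = +2.4
  (-155)·a + (-255)·b = +1.1
Eliminate b (×(-255) and ×(-20), subtract): 69575·a = -590.00 → a = ∂h/∂x = -0.008480
Back-substitute: b = ∂h/∂y = +0.0008408.
|∇h| = √(-0.008480² + 0.0008408²) = 0.008522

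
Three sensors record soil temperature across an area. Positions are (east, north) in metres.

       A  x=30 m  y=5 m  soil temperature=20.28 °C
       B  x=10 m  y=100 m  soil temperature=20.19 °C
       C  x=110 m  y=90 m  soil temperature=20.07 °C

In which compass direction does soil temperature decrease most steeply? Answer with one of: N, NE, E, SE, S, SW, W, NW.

Differences from A: to B (Δx, Δy, Δh) = (-20, 95, -0.09); to C = (80, 85, -0.21).
Determinant of the coordinate differences = (-20)·85 − 80·95 = -9300.
∂T/∂x = [(-0.09)·85 − (-0.21)·95] / -9300 = -0.001323
∂T/∂y = [(-20)·(-0.21) − 80·(-0.09)] / -9300 = -0.001226
Steepest decrease is along −∇f = (+0.001323 E, +0.001226 N) → northeast.

NE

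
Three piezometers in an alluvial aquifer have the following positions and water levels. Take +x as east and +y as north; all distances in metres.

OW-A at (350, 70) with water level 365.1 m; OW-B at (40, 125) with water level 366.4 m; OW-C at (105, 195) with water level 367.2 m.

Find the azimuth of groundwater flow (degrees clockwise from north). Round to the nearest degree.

172°

Differences from OW-A: to OW-B (Δx, Δy, Δh) = (-310, 55, +1.3); to OW-C = (-245, 125, +2.1).
Solve a·Δx + b·Δy = Δh: det = (-310)·125 − (-245)·55 = -25275.
∂h/∂x = [(+1.3)·125 − (+2.1)·55] / -25275 = -0.001860
∂h/∂y = [(-310)·(+2.1) − (-245)·(+1.3)] / -25275 = +0.01316
Flow direction (−∇h) has components (+0.001860 E, -0.01316 N).
Azimuth = atan2(E, N) = atan2(+0.001860, -0.01316) = 172.0° ≈ 172°.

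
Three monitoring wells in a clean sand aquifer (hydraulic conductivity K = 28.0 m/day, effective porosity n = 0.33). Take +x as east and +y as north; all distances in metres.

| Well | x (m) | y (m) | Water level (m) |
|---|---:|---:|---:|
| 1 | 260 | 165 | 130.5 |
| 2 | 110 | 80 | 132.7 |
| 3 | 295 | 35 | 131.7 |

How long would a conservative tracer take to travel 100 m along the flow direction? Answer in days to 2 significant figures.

Differences from 1: to 2 (Δx, Δy, Δh) = (-150, -85, +2.2); to 3 = (35, -130, +1.2).
Determinant of the coordinate differences = (-150)·(-130) − 35·(-85) = 22475.
∂h/∂x = [(+2.2)·(-130) − (+1.2)·(-85)] / 22475 = -0.008187
∂h/∂y = [(-150)·(+1.2) − 35·(+2.2)] / 22475 = -0.01143
|∇h| = √(-0.008187² + -0.01143²) = 0.01406
Seepage velocity v = K·i/n = 28.0 × 0.01406 / 0.33 = 1.193 m/day.
t = 100 / 1.193 = 83.82 days.

84 days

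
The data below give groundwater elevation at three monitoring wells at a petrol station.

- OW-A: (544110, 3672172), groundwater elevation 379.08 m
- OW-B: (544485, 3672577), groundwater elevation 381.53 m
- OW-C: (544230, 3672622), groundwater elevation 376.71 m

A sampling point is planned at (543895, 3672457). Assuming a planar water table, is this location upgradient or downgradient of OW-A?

With h = a·x + b·y + c and OW-A as origin, the differences give:
  375·a + 405·b = +2.45
  120·a + 450·b = -2.37
Eliminate b (×450 and ×405, subtract): 120150·a = 2062.350 → a = ∂h/∂x = +0.01716
Back-substitute: b = ∂h/∂y = -0.009844.
Head at (543895, 3672457) = 379.08 + (+0.01716)·(-215) + (-0.009844)·(285) = 372.58 m.
That is lower than the 379.08 m at OW-A, so the point is downgradient.

downgradient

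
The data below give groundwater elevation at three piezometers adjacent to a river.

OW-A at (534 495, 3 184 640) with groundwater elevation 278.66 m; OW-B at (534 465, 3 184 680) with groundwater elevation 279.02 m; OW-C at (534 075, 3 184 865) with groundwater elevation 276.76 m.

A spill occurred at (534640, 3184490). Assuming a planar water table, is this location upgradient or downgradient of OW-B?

downgradient

With h = a·x + b·y + c and OW-A as origin, the differences give:
  (-30)·a + 40·b = +0.36
  (-420)·a + 225·b = -1.90
Eliminate b (×225 and ×40, subtract): 10050·a = 157.000 → a = ∂h/∂x = +0.01562
Back-substitute: b = ∂h/∂y = +0.02072.
Head at (534640, 3184490) = 278.66 + (+0.01562)·(145) + (+0.02072)·(-150) = 277.82 m.
That is lower than the 279.02 m at OW-B, so the point is downgradient.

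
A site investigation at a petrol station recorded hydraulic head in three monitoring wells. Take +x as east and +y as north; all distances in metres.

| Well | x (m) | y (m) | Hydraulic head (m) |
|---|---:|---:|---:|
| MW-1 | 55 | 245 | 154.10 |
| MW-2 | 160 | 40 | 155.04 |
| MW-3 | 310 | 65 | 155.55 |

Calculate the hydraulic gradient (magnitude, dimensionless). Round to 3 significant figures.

0.00465

With h = a·x + b·y + c and MW-1 as origin, the differences give:
  105·a + (-205)·b = +0.94
  255·a + (-180)·b = +1.45
Eliminate b (×(-180) and ×(-205), subtract): 33375·a = 128.050 → a = ∂h/∂x = +0.003837
Back-substitute: b = ∂h/∂y = -0.002620.
|∇h| = √(0.003837² + -0.002620²) = 0.004646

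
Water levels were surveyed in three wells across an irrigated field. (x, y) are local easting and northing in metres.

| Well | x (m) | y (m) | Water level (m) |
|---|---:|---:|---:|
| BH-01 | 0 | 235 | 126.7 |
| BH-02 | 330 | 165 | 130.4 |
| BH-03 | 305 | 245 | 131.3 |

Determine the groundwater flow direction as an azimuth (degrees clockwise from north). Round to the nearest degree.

With h = a·x + b·y + c and BH-01 as origin, the differences give:
  330·a + (-70)·b = +3.7
  305·a + 10·b = +4.6
Eliminate b (×10 and ×(-70), subtract): 24650·a = 359.00 → a = ∂h/∂x = +0.01456
Back-substitute: b = ∂h/∂y = +0.01580.
Flow direction (−∇h) has components (-0.01456 E, -0.01580 N).
Azimuth = atan2(E, N) = atan2(-0.01456, -0.01580) = 222.7° ≈ 223°.

223°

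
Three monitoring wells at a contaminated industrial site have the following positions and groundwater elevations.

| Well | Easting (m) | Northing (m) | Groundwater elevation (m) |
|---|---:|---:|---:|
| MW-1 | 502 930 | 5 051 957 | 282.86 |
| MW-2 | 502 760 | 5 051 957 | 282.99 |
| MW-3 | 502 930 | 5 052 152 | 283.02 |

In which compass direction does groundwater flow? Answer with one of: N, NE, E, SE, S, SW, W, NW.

∂h/∂x = (282.99 − 282.86) / (502760 − 502930) = -0.0007647
∂h/∂y = (283.02 − 282.86) / (5052152 − 5051957) = +0.0008205
Flow = −∇h = (+0.0007647 east, -0.0008205 north), which points southeast.

SE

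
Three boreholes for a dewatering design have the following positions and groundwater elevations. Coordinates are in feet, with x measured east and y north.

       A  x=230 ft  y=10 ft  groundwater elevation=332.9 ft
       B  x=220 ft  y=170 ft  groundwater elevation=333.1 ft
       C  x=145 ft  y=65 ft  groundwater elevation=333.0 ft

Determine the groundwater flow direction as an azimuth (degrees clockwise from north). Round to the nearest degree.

Taking A as reference: B−A = (-10, 160, +0.2); C−A = (-85, 55, +0.1).
Determinant of the coordinate differences = (-10)·55 − (-85)·160 = 13050.
∂h/∂x = [(+0.2)·55 − (+0.1)·160] / 13050 = -0.0003831
∂h/∂y = [(-10)·(+0.1) − (-85)·(+0.2)] / 13050 = +0.001226
Flow direction (−∇h) has components (+0.0003831 E, -0.001226 N).
Azimuth = atan2(E, N) = atan2(+0.0003831, -0.001226) = 162.6° ≈ 163°.

163°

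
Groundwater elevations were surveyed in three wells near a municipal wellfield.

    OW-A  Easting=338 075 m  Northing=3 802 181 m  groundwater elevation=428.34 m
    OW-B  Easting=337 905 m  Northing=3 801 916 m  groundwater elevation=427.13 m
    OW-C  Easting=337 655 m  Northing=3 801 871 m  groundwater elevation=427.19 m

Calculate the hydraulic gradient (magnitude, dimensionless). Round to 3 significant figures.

0.00547

Differences from OW-A: to OW-B (Δx, Δy, Δh) = (-170, -265, -1.21); to OW-C = (-420, -310, -1.15).
Determinant of the coordinate differences = (-170)·(-310) − (-420)·(-265) = -58600.
∂h/∂x = [(-1.21)·(-310) − (-1.15)·(-265)] / -58600 = -0.001201
∂h/∂y = [(-170)·(-1.15) − (-420)·(-1.21)] / -58600 = +0.005336
|∇h| = √(-0.001201² + 0.005336²) = 0.005469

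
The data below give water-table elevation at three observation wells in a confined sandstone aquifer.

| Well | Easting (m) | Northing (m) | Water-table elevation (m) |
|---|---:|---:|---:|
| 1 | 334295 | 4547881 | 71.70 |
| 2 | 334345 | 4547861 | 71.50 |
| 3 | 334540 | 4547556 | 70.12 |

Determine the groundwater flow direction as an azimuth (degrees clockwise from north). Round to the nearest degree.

132°

Differences from 1: to 2 (Δx, Δy, Δh) = (50, -20, -0.20); to 3 = (245, -325, -1.58).
Solve a·Δx + b·Δy = Δh: det = 50·(-325) − 245·(-20) = -11350.
∂h/∂x = [(-0.20)·(-325) − (-1.58)·(-20)] / -11350 = -0.002943
∂h/∂y = [50·(-1.58) − 245·(-0.20)] / -11350 = +0.002643
Flow direction (−∇h) has components (+0.002943 E, -0.002643 N).
Azimuth = atan2(E, N) = atan2(+0.002943, -0.002643) = 131.9° ≈ 132°.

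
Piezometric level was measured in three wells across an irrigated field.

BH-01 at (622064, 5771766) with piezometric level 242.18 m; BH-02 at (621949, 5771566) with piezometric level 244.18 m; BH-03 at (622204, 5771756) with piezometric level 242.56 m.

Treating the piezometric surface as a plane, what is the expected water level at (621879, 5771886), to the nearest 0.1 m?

Differences from BH-01: to BH-02 (Δx, Δy, Δh) = (-115, -200, +2.00); to BH-03 = (140, -10, +0.38).
Determinant of the coordinate differences = (-115)·(-10) − 140·(-200) = 29150.
∂h/∂x = [(+2.00)·(-10) − (+0.38)·(-200)] / 29150 = +0.001921
∂h/∂y = [(-115)·(+0.38) − 140·(+2.00)] / 29150 = -0.01110
h(621879, 5771886) = 242.18 + (+0.001921)·(-185) + (-0.01110)·(120) = 242.18 -0.355 -1.333 = 240.492 m.

240.5 m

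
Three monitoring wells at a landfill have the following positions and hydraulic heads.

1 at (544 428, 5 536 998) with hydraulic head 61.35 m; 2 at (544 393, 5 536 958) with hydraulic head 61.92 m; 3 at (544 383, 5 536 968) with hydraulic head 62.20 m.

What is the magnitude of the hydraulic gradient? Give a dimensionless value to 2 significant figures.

Three-point gradient (reference 1): Δ to 2 = (-35, -40, +0.57), Δ to 3 = (-45, -30, +0.85).
∂h/∂x = -0.02253, ∂h/∂y = +0.005467 (det = -750).
|∇h| = √(-0.02253² + 0.005467²) = 0.02318

0.023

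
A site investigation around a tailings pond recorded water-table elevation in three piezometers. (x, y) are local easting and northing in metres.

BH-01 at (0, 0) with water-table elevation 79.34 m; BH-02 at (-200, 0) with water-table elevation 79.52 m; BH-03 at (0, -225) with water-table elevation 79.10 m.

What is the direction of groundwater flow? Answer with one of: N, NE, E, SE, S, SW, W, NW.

SE

∂h/∂x = (79.52 − 79.34) / (-200 − 0) = -0.0009000
∂h/∂y = (79.10 − 79.34) / (-225 − 0) = +0.001067
Flow = −∇h = (+0.0009000 east, -0.001067 north), which points southeast.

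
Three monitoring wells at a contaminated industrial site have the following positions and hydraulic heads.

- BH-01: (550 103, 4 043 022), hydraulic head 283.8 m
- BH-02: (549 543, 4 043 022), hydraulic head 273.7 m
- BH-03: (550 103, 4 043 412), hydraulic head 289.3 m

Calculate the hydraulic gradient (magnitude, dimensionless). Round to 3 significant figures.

∂h/∂x = (273.7 − 283.8) / (549543 − 550103) = +0.01804
∂h/∂y = (289.3 − 283.8) / (4043412 − 4043022) = +0.01410
|∇h| = √(0.01804² + 0.01410²) = 0.0229

0.0229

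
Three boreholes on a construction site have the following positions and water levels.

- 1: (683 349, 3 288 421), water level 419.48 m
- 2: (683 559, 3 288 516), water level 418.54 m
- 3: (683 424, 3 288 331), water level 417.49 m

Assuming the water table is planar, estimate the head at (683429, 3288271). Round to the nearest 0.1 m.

416.6 m

Differences from 1: to 2 (Δx, Δy, Δh) = (210, 95, -0.94); to 3 = (75, -90, -1.99).
Solve a·Δx + b·Δy = Δh: det = 210·(-90) − 75·95 = -26025.
∂h/∂x = [(-0.94)·(-90) − (-1.99)·95] / -26025 = -0.01051
∂h/∂y = [210·(-1.99) − 75·(-0.94)] / -26025 = +0.01335
h(683429, 3288271) = 419.48 + (-0.01051)·(80) + (+0.01335)·(-150) = 419.48 -0.841 -2.002 = 416.637 m.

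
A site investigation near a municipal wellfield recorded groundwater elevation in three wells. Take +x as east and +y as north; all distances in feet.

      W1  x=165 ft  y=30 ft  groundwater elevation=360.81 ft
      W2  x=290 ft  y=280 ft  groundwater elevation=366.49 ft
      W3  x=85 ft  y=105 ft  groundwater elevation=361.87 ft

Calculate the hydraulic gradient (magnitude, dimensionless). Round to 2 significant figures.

0.021

With h = a·x + b·y + c and W1 as origin, the differences give:
  125·a + 250·b = +5.68
  (-80)·a + 75·b = +1.06
Eliminate b (×75 and ×250, subtract): 29375·a = 161.000 → a = ∂h/∂x = +0.005481
Back-substitute: b = ∂h/∂y = +0.01998.
|∇h| = √(0.005481² + 0.01998²) = 0.02072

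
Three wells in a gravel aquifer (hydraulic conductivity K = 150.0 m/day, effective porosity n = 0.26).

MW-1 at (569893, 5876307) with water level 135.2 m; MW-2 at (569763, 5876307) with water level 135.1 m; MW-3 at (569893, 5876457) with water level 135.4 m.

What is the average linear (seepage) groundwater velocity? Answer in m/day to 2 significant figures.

0.89 m/day

∂h/∂x = (135.1 − 135.2) / (569763 − 569893) = +0.0007692
∂h/∂y = (135.4 − 135.2) / (5876457 − 5876307) = +0.001333
|∇h| = √(0.0007692² + 0.001333²) = 0.001539
Seepage velocity v = K·i/n = 150.0 × 0.001539 / 0.26 = 0.8879 m/day.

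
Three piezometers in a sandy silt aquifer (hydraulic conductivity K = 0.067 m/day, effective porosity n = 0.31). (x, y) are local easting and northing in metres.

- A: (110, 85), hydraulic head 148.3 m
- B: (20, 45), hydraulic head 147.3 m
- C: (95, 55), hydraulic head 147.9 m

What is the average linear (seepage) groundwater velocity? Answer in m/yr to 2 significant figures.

Differences from A: to B (Δx, Δy, Δh) = (-90, -40, -1.0); to C = (-15, -30, -0.4).
Solve a·Δx + b·Δy = Δh: det = (-90)·(-30) − (-15)·(-40) = 2100.
∂h/∂x = [(-1.0)·(-30) − (-0.4)·(-40)] / 2100 = +0.006667
∂h/∂y = [(-90)·(-0.4) − (-15)·(-1.0)] / 2100 = +0.01000
|∇h| = √(0.006667² + 0.01000²) = 0.01202
Seepage velocity v = K·i/n = 0.067 × 0.01202 / 0.31 = 0.002598 m/day = 0.9489 m/yr.

0.95 m/yr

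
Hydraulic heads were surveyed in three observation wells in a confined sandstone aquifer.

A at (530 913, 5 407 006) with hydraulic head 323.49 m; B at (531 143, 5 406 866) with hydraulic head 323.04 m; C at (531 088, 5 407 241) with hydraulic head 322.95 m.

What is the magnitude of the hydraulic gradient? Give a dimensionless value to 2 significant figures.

0.0024

With h = a·x + b·y + c and A as origin, the differences give:
  230·a + (-140)·b = -0.45
  175·a + 235·b = -0.54
Eliminate b (×235 and ×(-140), subtract): 78550·a = -181.350 → a = ∂h/∂x = -0.002309
Back-substitute: b = ∂h/∂y = -0.0005786.
|∇h| = √(-0.002309² + -0.0005786²) = 0.00238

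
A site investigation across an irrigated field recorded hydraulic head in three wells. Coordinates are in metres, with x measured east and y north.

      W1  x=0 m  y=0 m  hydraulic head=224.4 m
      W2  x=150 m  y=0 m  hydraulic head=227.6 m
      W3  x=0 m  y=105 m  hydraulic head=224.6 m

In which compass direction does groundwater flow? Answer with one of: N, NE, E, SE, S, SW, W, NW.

∂h/∂x = (227.6 − 224.4) / (150 − 0) = +0.02133
∂h/∂y = (224.6 − 224.4) / (105 − 0) = +0.001905
Flow = −∇h = (-0.02133 east, -0.001905 north), which points west.

W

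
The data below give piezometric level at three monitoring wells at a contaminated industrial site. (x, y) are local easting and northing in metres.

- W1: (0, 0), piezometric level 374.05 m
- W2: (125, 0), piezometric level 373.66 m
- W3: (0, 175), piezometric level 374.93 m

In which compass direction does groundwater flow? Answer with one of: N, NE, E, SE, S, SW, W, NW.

SE

∂h/∂x = (373.66 − 374.05) / (125 − 0) = -0.003120
∂h/∂y = (374.93 − 374.05) / (175 − 0) = +0.005029
Flow = −∇h = (+0.003120 east, -0.005029 north), which points southeast.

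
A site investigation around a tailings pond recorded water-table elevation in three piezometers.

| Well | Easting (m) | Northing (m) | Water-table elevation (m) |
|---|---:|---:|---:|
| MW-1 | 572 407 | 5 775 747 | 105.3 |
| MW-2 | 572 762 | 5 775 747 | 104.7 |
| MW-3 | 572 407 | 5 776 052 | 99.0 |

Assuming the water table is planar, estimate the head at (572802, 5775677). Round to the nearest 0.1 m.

∂h/∂x = (104.7 − 105.3) / (572762 − 572407) = -0.001690
∂h/∂y = (99.0 − 105.3) / (5776052 − 5775747) = -0.02066
h(572802, 5775677) = 105.3 + (-0.001690)·(395) + (-0.02066)·(-70) = 105.3 -0.668 +1.446 = 106.078 m.

106.1 m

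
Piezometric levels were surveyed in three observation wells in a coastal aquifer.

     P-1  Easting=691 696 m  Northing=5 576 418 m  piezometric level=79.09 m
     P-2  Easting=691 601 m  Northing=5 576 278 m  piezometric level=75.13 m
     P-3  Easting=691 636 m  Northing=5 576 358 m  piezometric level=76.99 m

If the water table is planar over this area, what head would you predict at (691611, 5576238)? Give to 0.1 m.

74.8 m

With h = a·x + b·y + c and P-1 as origin, the differences give:
  (-95)·a + (-140)·b = -3.96
  (-60)·a + (-60)·b = -2.10
Eliminate b (×(-60) and ×(-140), subtract): -2700·a = -56.400 → a = ∂h/∂x = +0.02089
Back-substitute: b = ∂h/∂y = +0.01411.
h(691611, 5576238) = 79.09 + (+0.02089)·(-85) + (+0.01411)·(-180) = 79.09 -1.776 -2.540 = 74.774 m.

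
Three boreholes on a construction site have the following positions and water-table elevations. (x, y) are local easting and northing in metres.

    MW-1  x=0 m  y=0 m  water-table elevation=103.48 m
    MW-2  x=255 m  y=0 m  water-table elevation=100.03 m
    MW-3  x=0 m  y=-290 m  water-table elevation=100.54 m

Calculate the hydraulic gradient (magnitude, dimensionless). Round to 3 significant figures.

∂h/∂x = (100.03 − 103.48) / (255 − 0) = -0.01353
∂h/∂y = (100.54 − 103.48) / (-290 − 0) = +0.01014
|∇h| = √(-0.01353² + 0.01014²) = 0.01691

0.0169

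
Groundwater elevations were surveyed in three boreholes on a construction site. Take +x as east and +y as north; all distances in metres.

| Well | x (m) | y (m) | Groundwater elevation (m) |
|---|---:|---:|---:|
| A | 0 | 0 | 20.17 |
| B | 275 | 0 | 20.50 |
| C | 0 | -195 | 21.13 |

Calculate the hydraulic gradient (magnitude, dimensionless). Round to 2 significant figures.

∂h/∂x = (20.50 − 20.17) / (275 − 0) = +0.001200
∂h/∂y = (21.13 − 20.17) / (-195 − 0) = -0.004923
|∇h| = √(0.001200² + -0.004923²) = 0.005067

0.0051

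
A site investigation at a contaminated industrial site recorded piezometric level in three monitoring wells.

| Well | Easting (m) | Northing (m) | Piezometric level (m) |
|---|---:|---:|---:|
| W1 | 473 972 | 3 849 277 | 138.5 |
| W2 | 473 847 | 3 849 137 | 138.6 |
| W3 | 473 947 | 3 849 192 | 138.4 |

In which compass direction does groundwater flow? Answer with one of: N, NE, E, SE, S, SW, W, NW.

Differences from W1: to W2 (Δx, Δy, Δh) = (-125, -140, +0.1); to W3 = (-25, -85, -0.1).
Solve a·Δx + b·Δy = Δh: det = (-125)·(-85) − (-25)·(-140) = 7125.
∂h/∂x = [(+0.1)·(-85) − (-0.1)·(-140)] / 7125 = -0.003158
∂h/∂y = [(-125)·(-0.1) − (-25)·(+0.1)] / 7125 = +0.002105
Flow = −∇h = (+0.003158 east, -0.002105 north), which points southeast.

SE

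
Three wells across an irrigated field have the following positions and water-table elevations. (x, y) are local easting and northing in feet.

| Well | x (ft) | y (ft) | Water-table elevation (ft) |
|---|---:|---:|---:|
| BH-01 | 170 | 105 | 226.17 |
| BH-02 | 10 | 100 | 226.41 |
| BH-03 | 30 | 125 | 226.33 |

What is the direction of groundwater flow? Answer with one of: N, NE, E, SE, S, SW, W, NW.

Three-point gradient (reference BH-01): Δ to BH-02 = (-160, -5, +0.24), Δ to BH-03 = (-140, 20, +0.16).
∂h/∂x = -0.001436, ∂h/∂y = -0.002051 (det = -3900).
Flow = −∇h = (+0.001436 east, +0.002051 north), which points northeast.

NE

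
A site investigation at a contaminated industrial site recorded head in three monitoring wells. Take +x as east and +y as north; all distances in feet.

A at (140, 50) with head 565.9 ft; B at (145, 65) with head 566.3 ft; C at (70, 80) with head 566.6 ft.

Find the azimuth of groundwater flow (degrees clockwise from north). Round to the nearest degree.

With h = a·x + b·y + c and A as origin, the differences give:
  5·a + 15·b = +0.4
  (-70)·a + 30·b = +0.7
Eliminate b (×30 and ×15, subtract): 1200·a = 1.50 → a = ∂h/∂x = +0.001250
Back-substitute: b = ∂h/∂y = +0.02625.
Flow direction (−∇h) has components (-0.001250 E, -0.02625 N).
Azimuth = atan2(E, N) = atan2(-0.001250, -0.02625) = 182.7° ≈ 183°.

183°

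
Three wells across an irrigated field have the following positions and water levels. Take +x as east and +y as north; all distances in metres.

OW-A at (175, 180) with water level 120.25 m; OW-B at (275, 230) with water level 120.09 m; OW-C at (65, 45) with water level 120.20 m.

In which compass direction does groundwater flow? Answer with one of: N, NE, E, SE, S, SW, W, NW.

With h = a·x + b·y + c and OW-A as origin, the differences give:
  100·a + 50·b = -0.16
  (-110)·a + (-135)·b = -0.05
Eliminate b (×(-135) and ×50, subtract): -8000·a = 24.100 → a = ∂h/∂x = -0.003012
Back-substitute: b = ∂h/∂y = +0.002825.
Flow = −∇h = (+0.003012 east, -0.002825 north), which points southeast.

SE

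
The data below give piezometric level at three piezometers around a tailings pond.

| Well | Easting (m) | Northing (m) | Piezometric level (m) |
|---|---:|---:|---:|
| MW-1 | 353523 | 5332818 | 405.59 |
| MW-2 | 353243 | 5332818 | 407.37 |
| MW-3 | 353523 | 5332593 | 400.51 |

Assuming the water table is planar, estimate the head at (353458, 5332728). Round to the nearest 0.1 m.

404.0 m

∂h/∂x = (407.37 − 405.59) / (353243 − 353523) = -0.006357
∂h/∂y = (400.51 − 405.59) / (5332593 − 5332818) = +0.02258
h(353458, 5332728) = 405.59 + (-0.006357)·(-65) + (+0.02258)·(-90) = 405.59 +0.413 -2.032 = 403.971 m.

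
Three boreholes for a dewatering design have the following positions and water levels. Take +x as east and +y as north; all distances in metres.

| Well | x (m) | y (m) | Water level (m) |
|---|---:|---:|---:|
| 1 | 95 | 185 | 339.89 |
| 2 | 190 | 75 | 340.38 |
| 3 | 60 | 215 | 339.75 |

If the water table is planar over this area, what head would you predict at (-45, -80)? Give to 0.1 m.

Three-point gradient (reference 1): Δ to 2 = (95, -110, +0.49), Δ to 3 = (-35, 30, -0.14).
∂h/∂x = +0.0007000, ∂h/∂y = -0.003850 (det = -1000).
h(-45, -80) = 339.89 + (+0.0007000)·(-140) + (-0.003850)·(-265) = 339.89 -0.098 +1.020 = 340.812 m.

340.8 m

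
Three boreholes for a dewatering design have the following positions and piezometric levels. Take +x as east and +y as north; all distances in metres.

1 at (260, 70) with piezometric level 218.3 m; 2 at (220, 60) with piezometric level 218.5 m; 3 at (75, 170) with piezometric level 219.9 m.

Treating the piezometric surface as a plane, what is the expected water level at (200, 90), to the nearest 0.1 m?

Differences from 1: to 2 (Δx, Δy, Δh) = (-40, -10, +0.2); to 3 = (-185, 100, +1.6).
Determinant of the coordinate differences = (-40)·100 − (-185)·(-10) = -5850.
∂h/∂x = [(+0.2)·100 − (+1.6)·(-10)] / -5850 = -0.006154
∂h/∂y = [(-40)·(+1.6) − (-185)·(+0.2)] / -5850 = +0.004615
h(200, 90) = 218.3 + (-0.006154)·(-60) + (+0.004615)·(20) = 218.3 +0.369 +0.092 = 218.762 m.

218.8 m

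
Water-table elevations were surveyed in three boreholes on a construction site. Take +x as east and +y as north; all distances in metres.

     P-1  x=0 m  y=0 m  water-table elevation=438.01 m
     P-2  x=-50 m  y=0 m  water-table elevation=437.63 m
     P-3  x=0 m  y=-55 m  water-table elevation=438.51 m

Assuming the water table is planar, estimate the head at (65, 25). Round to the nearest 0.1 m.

∂h/∂x = (437.63 − 438.01) / (-50 − 0) = +0.007600
∂h/∂y = (438.51 − 438.01) / (-55 − 0) = -0.009091
h(65, 25) = 438.01 + (+0.007600)·(65) + (-0.009091)·(25) = 438.01 +0.494 -0.227 = 438.277 m.

438.3 m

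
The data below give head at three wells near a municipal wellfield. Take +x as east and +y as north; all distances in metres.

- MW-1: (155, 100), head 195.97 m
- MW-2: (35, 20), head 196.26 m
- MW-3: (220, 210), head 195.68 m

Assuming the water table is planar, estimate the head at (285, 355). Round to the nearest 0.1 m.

195.3 m

Differences from MW-1: to MW-2 (Δx, Δy, Δh) = (-120, -80, +0.29); to MW-3 = (65, 110, -0.29).
Determinant of the coordinate differences = (-120)·110 − 65·(-80) = -8000.
∂h/∂x = [(+0.29)·110 − (-0.29)·(-80)] / -8000 = -0.001087
∂h/∂y = [(-120)·(-0.29) − 65·(+0.29)] / -8000 = -0.001994
h(285, 355) = 195.97 + (-0.001087)·(130) + (-0.001994)·(255) = 195.97 -0.141 -0.508 = 195.320 m.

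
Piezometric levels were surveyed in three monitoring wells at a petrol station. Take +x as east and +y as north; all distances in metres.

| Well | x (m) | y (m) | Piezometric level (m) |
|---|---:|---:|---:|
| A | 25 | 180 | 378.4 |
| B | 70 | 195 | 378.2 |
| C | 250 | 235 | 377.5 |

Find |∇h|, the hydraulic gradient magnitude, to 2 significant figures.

With h = a·x + b·y + c and A as origin, the differences give:
  45·a + 15·b = -0.2
  225·a + 55·b = -0.9
Eliminate b (×55 and ×15, subtract): -900·a = 2.50 → a = ∂h/∂x = -0.002778
Back-substitute: b = ∂h/∂y = -0.005000.
|∇h| = √(-0.002778² + -0.005000²) = 0.00572

0.0057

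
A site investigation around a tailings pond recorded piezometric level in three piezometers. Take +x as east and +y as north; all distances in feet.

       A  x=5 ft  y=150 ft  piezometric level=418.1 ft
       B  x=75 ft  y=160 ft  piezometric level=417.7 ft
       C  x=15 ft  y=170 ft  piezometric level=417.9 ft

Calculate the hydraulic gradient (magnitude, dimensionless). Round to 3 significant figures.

0.00897

With h = a·x + b·y + c and A as origin, the differences give:
  70·a + 10·b = -0.4
  10·a + 20·b = -0.2
Eliminate b (×20 and ×10, subtract): 1300·a = -6.00 → a = ∂h/∂x = -0.004615
Back-substitute: b = ∂h/∂y = -0.007692.
|∇h| = √(-0.004615² + -0.007692²) = 0.00897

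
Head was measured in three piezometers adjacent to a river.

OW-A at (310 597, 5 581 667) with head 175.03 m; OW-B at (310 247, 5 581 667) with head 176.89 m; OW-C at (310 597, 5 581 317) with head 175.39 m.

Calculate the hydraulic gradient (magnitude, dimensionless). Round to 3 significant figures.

0.00541

∂h/∂x = (176.89 − 175.03) / (310247 − 310597) = -0.005314
∂h/∂y = (175.39 − 175.03) / (5581317 − 5581667) = -0.001029
|∇h| = √(-0.005314² + -0.001029²) = 0.005413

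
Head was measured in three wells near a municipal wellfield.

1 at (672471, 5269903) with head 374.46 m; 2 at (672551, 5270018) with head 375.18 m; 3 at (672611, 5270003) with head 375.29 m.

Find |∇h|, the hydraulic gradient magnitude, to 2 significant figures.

Differences from 1: to 2 (Δx, Δy, Δh) = (80, 115, +0.72); to 3 = (140, 100, +0.83).
Determinant of the coordinate differences = 80·100 − 140·115 = -8100.
∂h/∂x = [(+0.72)·100 − (+0.83)·115] / -8100 = +0.002895
∂h/∂y = [80·(+0.83) − 140·(+0.72)] / -8100 = +0.004247
|∇h| = √(0.002895² + 0.004247²) = 0.00514

0.0051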